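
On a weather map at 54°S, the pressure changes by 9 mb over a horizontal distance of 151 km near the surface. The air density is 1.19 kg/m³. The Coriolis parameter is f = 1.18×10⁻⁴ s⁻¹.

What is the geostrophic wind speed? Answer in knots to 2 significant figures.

Pressure gradient: |∂P/∂n| = 900 Pa / 151000 m = 5.96×10⁻³ Pa/m
Geostrophic balance (pressure-gradient force = Coriolis force):
V_g = (1/(fρ)) |∂P/∂n| = 5.96×10⁻³ / (1.18×10⁻⁴ × 1.19) = 42.4 m/s
Converting: 42.4 m/s × 1.944 = 83 knots

83 knots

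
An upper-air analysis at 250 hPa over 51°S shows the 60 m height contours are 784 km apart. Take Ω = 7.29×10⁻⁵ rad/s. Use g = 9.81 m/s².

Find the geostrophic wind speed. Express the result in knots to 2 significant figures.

13 knots

Coriolis parameter at 51°S:
f = 2Ω sin φ = 2 × 7.29×10⁻⁵ × sin 51° = 1.13×10⁻⁴ s⁻¹
Height gradient: |∂Z/∂n| = 60 m / 784000 m = 7.65×10⁻⁵
On a pressure surface, geostrophic balance gives V_g = (g/f)|∂Z/∂n|:
V_g = 9.81 × 7.65×10⁻⁵ / 1.13×10⁻⁴ = 6.63 m/s
Converting: 6.63 m/s × 1.944 = 13 knots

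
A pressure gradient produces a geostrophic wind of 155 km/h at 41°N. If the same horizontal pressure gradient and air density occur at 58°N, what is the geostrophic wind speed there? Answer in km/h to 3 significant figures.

With the same pressure gradient and density, V_g ∝ 1/f ∝ 1/sin φ.
V₂ = V₁ · sin φ₁ / sin φ₂ = 155 × sin 41° / sin 58°
V₂ = 155 × 0.6561/0.8480 = 120 km/h

120 km/h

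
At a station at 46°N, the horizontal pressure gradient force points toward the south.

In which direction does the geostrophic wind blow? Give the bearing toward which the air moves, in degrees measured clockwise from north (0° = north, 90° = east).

270°

The pressure-gradient force points toward the south (bearing 180°).
Geostrophic balance: in the Northern Hemisphere the Coriolis force deflects motion to the right, so the geostrophic wind blows 90° to the right of the pressure-gradient force (low pressure on the left).
Rotating 180° by 90° clockwise gives 270° — the wind blows toward the west.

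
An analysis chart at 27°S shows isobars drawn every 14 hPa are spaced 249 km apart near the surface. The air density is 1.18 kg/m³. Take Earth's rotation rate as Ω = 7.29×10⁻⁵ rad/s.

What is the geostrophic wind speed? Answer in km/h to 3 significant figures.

Coriolis parameter at 27°S:
f = 2Ω sin φ = 2 × 7.29×10⁻⁵ × sin 27° = 6.62×10⁻⁵ s⁻¹
Pressure gradient: |∂P/∂n| = 1400 Pa / 249000 m = 5.62×10⁻³ Pa/m
Geostrophic balance (pressure-gradient force = Coriolis force):
V_g = (1/(fρ)) |∂P/∂n| = 5.62×10⁻³ / (6.62×10⁻⁵ × 1.18) = 72.0 m/s
Converting: 72.0 m/s × 3.6 = 259 km/h

259 km/h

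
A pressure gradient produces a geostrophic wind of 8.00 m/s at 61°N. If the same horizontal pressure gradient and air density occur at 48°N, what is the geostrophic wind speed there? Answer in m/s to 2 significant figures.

9.4 m/s

With the same pressure gradient and density, V_g ∝ 1/f ∝ 1/sin φ.
V₂ = V₁ · sin φ₁ / sin φ₂ = 8.00 × sin 61° / sin 48°
V₂ = 8.00 × 0.8746/0.7431 = 9.4 m/s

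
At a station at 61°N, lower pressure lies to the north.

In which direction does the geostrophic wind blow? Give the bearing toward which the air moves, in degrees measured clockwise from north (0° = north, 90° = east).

090°

The pressure-gradient force points toward the north (bearing 000°).
Geostrophic balance: in the Northern Hemisphere the Coriolis force deflects motion to the right, so the geostrophic wind blows 90° to the right of the pressure-gradient force (low pressure on the left).
Rotating 000° by 90° clockwise gives 090° — the wind blows toward the east.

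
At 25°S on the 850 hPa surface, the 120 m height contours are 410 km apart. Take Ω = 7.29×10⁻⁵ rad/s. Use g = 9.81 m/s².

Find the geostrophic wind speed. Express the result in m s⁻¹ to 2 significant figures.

47 m s⁻¹

Coriolis parameter at 25°S:
f = 2Ω sin φ = 2 × 7.29×10⁻⁵ × sin 25° = 6.16×10⁻⁵ s⁻¹
Height gradient: |∂Z/∂n| = 120 m / 410000 m = 2.93×10⁻⁴
On a pressure surface, geostrophic balance gives V_g = (g/f)|∂Z/∂n|:
V_g = 9.81 × 2.93×10⁻⁴ / 6.16×10⁻⁵ = 46.6 m/s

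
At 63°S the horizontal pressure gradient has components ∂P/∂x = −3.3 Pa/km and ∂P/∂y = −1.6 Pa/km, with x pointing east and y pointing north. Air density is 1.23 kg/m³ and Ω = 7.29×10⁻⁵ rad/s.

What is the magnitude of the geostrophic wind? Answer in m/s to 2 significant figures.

Coriolis parameter at 63°S:
f = 2Ω sin φ = 2 × 7.29×10⁻⁵ × sin 63° = 1.30×10⁻⁴ s⁻¹
In the Southern Hemisphere f is negative: f = −1.30×10⁻⁴ s⁻¹.
Component geostrophic relations (x east, y north):
u_g = −(1/(fρ)) ∂P/∂y,  v_g = (1/(fρ)) ∂P/∂x
u_g = −(−1.6×10⁻³)/(−1.30×10⁻⁴ × 1.23) = −10.0 m/s;  v_g = (−3.3×10⁻³)/(−1.30×10⁻⁴ × 1.23) = 20.7 m/s
|V_g| = √(u_g² + v_g²) = 23.0 m/s

23 m/s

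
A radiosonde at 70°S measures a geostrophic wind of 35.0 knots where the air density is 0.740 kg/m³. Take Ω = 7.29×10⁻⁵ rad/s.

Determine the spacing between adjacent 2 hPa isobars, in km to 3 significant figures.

110 km

Coriolis parameter at 70°S:
f = 2Ω sin φ = 2 × 7.29×10⁻⁵ × sin 70° = 1.37×10⁻⁴ s⁻¹
Wind speed in SI: 35.0 knots = 18.0 m/s
Geostrophic balance rearranged: |∂P/∂n| = f ρ V_g
|∂P/∂n| = 1.37×10⁻⁴ × 0.740 × 18.0 = 1.83×10⁻³ Pa/m
Isobar spacing: Δn = ΔP/|∂P/∂n| = 200 Pa / 1.83×10⁻³ Pa/m = 109559 m ≈ 110 km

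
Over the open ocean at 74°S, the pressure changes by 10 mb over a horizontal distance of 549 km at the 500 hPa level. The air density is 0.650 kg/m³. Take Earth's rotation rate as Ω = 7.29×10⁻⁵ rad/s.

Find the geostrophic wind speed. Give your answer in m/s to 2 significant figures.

20 m/s

Coriolis parameter at 74°S:
f = 2Ω sin φ = 2 × 7.29×10⁻⁵ × sin 74° = 1.40×10⁻⁴ s⁻¹
Pressure gradient: |∂P/∂n| = 1000 Pa / 549000 m = 1.82×10⁻³ Pa/m
Geostrophic balance (pressure-gradient force = Coriolis force):
V_g = (1/(fρ)) |∂P/∂n| = 1.82×10⁻³ / (1.40×10⁻⁴ × 0.650) = 20.0 m/s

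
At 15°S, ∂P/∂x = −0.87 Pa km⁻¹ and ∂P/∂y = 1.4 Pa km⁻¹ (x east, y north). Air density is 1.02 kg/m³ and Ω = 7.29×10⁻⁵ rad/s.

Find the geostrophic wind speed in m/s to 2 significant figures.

Coriolis parameter at 15°S:
f = 2Ω sin φ = 2 × 7.29×10⁻⁵ × sin 15° = 3.77×10⁻⁵ s⁻¹
In the Southern Hemisphere f is negative: f = −3.77×10⁻⁵ s⁻¹.
Component geostrophic relations (x east, y north):
u_g = −(1/(fρ)) ∂P/∂y,  v_g = (1/(fρ)) ∂P/∂x
u_g = −(1.4×10⁻³)/(−3.77×10⁻⁵ × 1.02) = 36.4 m/s;  v_g = (−0.87×10⁻³)/(−3.77×10⁻⁵ × 1.02) = 22.6 m/s
|V_g| = √(u_g² + v_g²) = 42.8 m/s

43 m/s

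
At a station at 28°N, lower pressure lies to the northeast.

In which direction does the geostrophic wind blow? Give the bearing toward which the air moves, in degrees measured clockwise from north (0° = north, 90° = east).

The pressure-gradient force points toward the northeast (bearing 045°).
Geostrophic balance: in the Northern Hemisphere the Coriolis force deflects motion to the right, so the geostrophic wind blows 90° to the right of the pressure-gradient force (low pressure on the left).
Rotating 045° by 90° clockwise gives 135° — the wind blows toward the southeast.

135°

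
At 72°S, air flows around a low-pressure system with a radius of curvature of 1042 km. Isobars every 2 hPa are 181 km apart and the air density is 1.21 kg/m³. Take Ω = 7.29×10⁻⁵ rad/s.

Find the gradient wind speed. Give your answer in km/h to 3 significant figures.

Coriolis parameter at 72°S:
f = 2Ω sin φ = 2 × 7.29×10⁻⁵ × sin 72° = 1.39×10⁻⁴ s⁻¹
Pressure gradient: |∂P/∂n| = 200 Pa / 181000 m = 1.10×10⁻³ Pa/m
Geostrophic speed: V_g = |∂P/∂n|/(fρ) = 1.10×10⁻³/(1.39×10⁻⁴ × 1.21) = 6.59 m/s
Around a low, centrifugal force acts outward with Coriolis, so pressure-gradient force balances both:
(1/ρ)|∂P/∂n| = fV + V²/R  →  V² + fR·V − fR·V_g = 0
With fR = 1.39×10⁻⁴ × 1042×10³ m = 144 m/s:
V = [−fR + √((fR)² + 4 fR V_g)]/2 = [−144 + √(144² + 4×144×6.59)]/2 = 6.31 m/s
Subgeostrophic (V < V_g = 6.59 m/s), as expected around a low.
Converting: 6.31 m/s × 3.6 = 22.7 km/h

22.7 km/h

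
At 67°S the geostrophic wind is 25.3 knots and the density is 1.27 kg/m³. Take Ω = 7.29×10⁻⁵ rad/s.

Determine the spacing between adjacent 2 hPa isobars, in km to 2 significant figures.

Coriolis parameter at 67°S:
f = 2Ω sin φ = 2 × 7.29×10⁻⁵ × sin 67° = 1.34×10⁻⁴ s⁻¹
Wind speed in SI: 25.3 knots = 13.0 m/s
Geostrophic balance rearranged: |∂P/∂n| = f ρ V_g
|∂P/∂n| = 1.34×10⁻⁴ × 1.27 × 13.0 = 2.22×10⁻³ Pa/m
Isobar spacing: Δn = ΔP/|∂P/∂n| = 200 Pa / 2.22×10⁻³ Pa/m = 90154 m ≈ 90 km

90 km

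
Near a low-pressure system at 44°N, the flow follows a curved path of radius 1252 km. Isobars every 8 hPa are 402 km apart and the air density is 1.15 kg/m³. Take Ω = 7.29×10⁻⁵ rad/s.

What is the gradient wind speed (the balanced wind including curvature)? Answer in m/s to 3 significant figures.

Coriolis parameter at 44°N:
f = 2Ω sin φ = 2 × 7.29×10⁻⁵ × sin 44° = 1.01×10⁻⁴ s⁻¹
Pressure gradient: |∂P/∂n| = 800 Pa / 402000 m = 1.99×10⁻³ Pa/m
Geostrophic speed: V_g = |∂P/∂n|/(fρ) = 1.99×10⁻³/(1.01×10⁻⁴ × 1.15) = 17.1 m/s
Around a low, centrifugal force acts outward with Coriolis, so pressure-gradient force balances both:
(1/ρ)|∂P/∂n| = fV + V²/R  →  V² + fR·V − fR·V_g = 0
With fR = 1.01×10⁻⁴ × 1252×10³ m = 127 m/s:
V = [−fR + √((fR)² + 4 fR V_g)]/2 = [−127 + √(127² + 4×127×17.1)]/2 = 15.3 m/s
Subgeostrophic (V < V_g = 17.1 m/s), as expected around a low.

15.3 m/s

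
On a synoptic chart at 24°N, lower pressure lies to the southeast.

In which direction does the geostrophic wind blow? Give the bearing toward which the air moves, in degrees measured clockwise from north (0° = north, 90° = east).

The pressure-gradient force points toward the southeast (bearing 135°).
Geostrophic balance: in the Northern Hemisphere the Coriolis force deflects motion to the right, so the geostrophic wind blows 90° to the right of the pressure-gradient force (low pressure on the left).
Rotating 135° by 90° clockwise gives 225° — the wind blows toward the southwest.

225°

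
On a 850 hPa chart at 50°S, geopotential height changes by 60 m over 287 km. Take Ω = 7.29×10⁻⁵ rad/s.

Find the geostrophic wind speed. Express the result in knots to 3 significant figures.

35.7 knots

Coriolis parameter at 50°S:
f = 2Ω sin φ = 2 × 7.29×10⁻⁵ × sin 50° = 1.12×10⁻⁴ s⁻¹
Height gradient: |∂Z/∂n| = 60 m / 287000 m = 2.09×10⁻⁴
On a pressure surface, geostrophic balance gives V_g = (g/f)|∂Z/∂n|:
V_g = 9.81 × 2.09×10⁻⁴ / 1.12×10⁻⁴ = 18.4 m/s
Converting: 18.4 m/s × 1.944 = 35.7 knots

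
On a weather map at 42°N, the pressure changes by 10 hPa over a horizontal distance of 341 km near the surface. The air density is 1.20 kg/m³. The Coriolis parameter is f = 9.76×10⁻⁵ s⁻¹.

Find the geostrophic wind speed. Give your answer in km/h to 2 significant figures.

90 km/h

Pressure gradient: |∂P/∂n| = 1000 Pa / 341000 m = 2.93×10⁻³ Pa/m
Geostrophic balance (pressure-gradient force = Coriolis force):
V_g = (1/(fρ)) |∂P/∂n| = 2.93×10⁻³ / (9.76×10⁻⁵ × 1.20) = 25.0 m/s
Converting: 25.0 m/s × 3.6 = 90 km/h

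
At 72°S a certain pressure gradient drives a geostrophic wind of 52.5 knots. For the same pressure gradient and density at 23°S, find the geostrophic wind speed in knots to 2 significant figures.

130 knots

With the same pressure gradient and density, V_g ∝ 1/f ∝ 1/sin φ.
V₂ = V₁ · sin φ₁ / sin φ₂ = 52.5 × sin 72° / sin 23°
V₂ = 52.5 × 0.9511/0.3907 = 130 knots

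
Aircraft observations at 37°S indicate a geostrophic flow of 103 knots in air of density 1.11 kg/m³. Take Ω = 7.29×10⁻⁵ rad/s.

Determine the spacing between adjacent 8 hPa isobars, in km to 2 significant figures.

Coriolis parameter at 37°S:
f = 2Ω sin φ = 2 × 7.29×10⁻⁵ × sin 37° = 8.77×10⁻⁵ s⁻¹
Wind speed in SI: 103 knots = 53.0 m/s
Geostrophic balance rearranged: |∂P/∂n| = f ρ V_g
|∂P/∂n| = 8.77×10⁻⁵ × 1.11 × 53.0 = 5.16×10⁻³ Pa/m
Isobar spacing: Δn = ΔP/|∂P/∂n| = 800 Pa / 5.16×10⁻³ Pa/m = 155014 m ≈ 160 km

160 km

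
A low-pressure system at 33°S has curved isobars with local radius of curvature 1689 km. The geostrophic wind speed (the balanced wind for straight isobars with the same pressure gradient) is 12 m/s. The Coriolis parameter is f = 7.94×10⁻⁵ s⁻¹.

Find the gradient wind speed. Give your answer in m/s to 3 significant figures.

Around a low, centrifugal force acts outward with Coriolis, so pressure-gradient force balances both:
(1/ρ)|∂P/∂n| = fV + V²/R  →  V² + fR·V − fR·V_g = 0
With fR = 7.94×10⁻⁵ × 1689×10³ m = 134 m/s:
V = [−fR + √((fR)² + 4 fR V_g)]/2 = [−134 + √(134² + 4×134×12)]/2 = 11.1 m/s
Subgeostrophic (V < V_g = 12 m/s), as expected around a low.

11.1 m/s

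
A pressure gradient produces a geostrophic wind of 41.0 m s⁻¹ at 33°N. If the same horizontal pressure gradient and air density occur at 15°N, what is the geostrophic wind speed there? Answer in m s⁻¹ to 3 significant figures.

With the same pressure gradient and density, V_g ∝ 1/f ∝ 1/sin φ.
V₂ = V₁ · sin φ₁ / sin φ₂ = 41.0 × sin 33° / sin 15°
V₂ = 41.0 × 0.5446/0.2588 = 86.3 m s⁻¹

86.3 m s⁻¹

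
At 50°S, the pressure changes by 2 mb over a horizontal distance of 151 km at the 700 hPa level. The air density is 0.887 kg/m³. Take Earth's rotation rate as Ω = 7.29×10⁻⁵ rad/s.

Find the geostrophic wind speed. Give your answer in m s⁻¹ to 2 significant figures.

Coriolis parameter at 50°S:
f = 2Ω sin φ = 2 × 7.29×10⁻⁵ × sin 50° = 1.12×10⁻⁴ s⁻¹
Pressure gradient: |∂P/∂n| = 200 Pa / 151000 m = 1.32×10⁻³ Pa/m
Geostrophic balance (pressure-gradient force = Coriolis force):
V_g = (1/(fρ)) |∂P/∂n| = 1.32×10⁻³ / (1.12×10⁻⁴ × 0.887) = 13.4 m/s

13 m s⁻¹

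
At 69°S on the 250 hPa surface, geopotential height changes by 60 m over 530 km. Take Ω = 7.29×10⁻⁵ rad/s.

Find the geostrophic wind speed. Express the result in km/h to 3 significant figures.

Coriolis parameter at 69°S:
f = 2Ω sin φ = 2 × 7.29×10⁻⁵ × sin 69° = 1.36×10⁻⁴ s⁻¹
Height gradient: |∂Z/∂n| = 60 m / 530000 m = 1.13×10⁻⁴
On a pressure surface, geostrophic balance gives V_g = (g/f)|∂Z/∂n|:
V_g = 9.81 × 1.13×10⁻⁴ / 1.36×10⁻⁴ = 8.16 m/s
Converting: 8.16 m/s × 3.6 = 29.4 km/h

29.4 km/h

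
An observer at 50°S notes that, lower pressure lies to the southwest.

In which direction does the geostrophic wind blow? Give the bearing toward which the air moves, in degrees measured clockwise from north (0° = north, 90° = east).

The pressure-gradient force points toward the southwest (bearing 225°).
Geostrophic balance: in the Southern Hemisphere the Coriolis force deflects motion to the left, so the geostrophic wind blows 90° to the left of the pressure-gradient force (low pressure on the right).
Rotating 225° by 90° counterclockwise gives 135° — the wind blows toward the southeast.

135°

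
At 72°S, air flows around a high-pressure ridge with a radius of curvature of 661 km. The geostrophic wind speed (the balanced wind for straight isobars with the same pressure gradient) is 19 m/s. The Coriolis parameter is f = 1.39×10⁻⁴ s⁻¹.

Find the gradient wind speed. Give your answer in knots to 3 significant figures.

Around a high, pressure-gradient force acts outward with centrifugal, so Coriolis balances both:
fV = (1/ρ)|∂P/∂n| + V²/R  →  V² − fR·V + fR·V_g = 0
With fR = 1.39×10⁻⁴ × 661×10³ m = 91.9 m/s:
V = [fR − √((fR)² − 4 fR V_g)]/2 = [91.9 − √(91.9² − 4×91.9×19)]/2 = 26.8 m/s
Supergeostrophic (V > V_g = 19 m/s), as expected around a high.
Converting: 26.8 m/s × 1.944 = 52.2 knots

52.2 knots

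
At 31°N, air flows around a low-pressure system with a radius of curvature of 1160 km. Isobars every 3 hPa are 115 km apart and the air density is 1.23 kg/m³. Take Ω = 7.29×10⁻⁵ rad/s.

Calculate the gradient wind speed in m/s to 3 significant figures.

Coriolis parameter at 31°N:
f = 2Ω sin φ = 2 × 7.29×10⁻⁵ × sin 31° = 7.51×10⁻⁵ s⁻¹
Pressure gradient: |∂P/∂n| = 300 Pa / 115000 m = 2.61×10⁻³ Pa/m
Geostrophic speed: V_g = |∂P/∂n|/(fρ) = 2.61×10⁻³/(7.51×10⁻⁵ × 1.23) = 28.2 m/s
Around a low, centrifugal force acts outward with Coriolis, so pressure-gradient force balances both:
(1/ρ)|∂P/∂n| = fV + V²/R  →  V² + fR·V − fR·V_g = 0
With fR = 7.51×10⁻⁵ × 1160×10³ m = 87.1 m/s:
V = [−fR + √((fR)² + 4 fR V_g)]/2 = [−87.1 + √(87.1² + 4×87.1×28.2)]/2 = 22.5 m/s
Subgeostrophic (V < V_g = 28.2 m/s), as expected around a low.

22.5 m/s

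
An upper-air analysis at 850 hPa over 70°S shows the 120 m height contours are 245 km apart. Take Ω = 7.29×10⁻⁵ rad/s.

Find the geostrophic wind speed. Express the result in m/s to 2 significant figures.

35 m/s

Coriolis parameter at 70°S:
f = 2Ω sin φ = 2 × 7.29×10⁻⁵ × sin 70° = 1.37×10⁻⁴ s⁻¹
Height gradient: |∂Z/∂n| = 120 m / 245000 m = 4.90×10⁻⁴
On a pressure surface, geostrophic balance gives V_g = (g/f)|∂Z/∂n|:
V_g = 9.81 × 4.90×10⁻⁴ / 1.37×10⁻⁴ = 35.1 m/s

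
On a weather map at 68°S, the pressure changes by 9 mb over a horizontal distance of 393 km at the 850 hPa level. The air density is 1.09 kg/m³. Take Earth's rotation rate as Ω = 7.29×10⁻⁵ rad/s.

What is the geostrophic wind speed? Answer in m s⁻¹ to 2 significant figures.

Coriolis parameter at 68°S:
f = 2Ω sin φ = 2 × 7.29×10⁻⁵ × sin 68° = 1.35×10⁻⁴ s⁻¹
Pressure gradient: |∂P/∂n| = 900 Pa / 393000 m = 2.29×10⁻³ Pa/m
Geostrophic balance (pressure-gradient force = Coriolis force):
V_g = (1/(fρ)) |∂P/∂n| = 2.29×10⁻³ / (1.35×10⁻⁴ × 1.09) = 15.5 m/s

16 m s⁻¹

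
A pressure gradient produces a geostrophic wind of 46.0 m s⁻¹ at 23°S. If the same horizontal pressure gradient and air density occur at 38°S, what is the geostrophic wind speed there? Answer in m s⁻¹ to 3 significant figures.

With the same pressure gradient and density, V_g ∝ 1/f ∝ 1/sin φ.
V₂ = V₁ · sin φ₁ / sin φ₂ = 46.0 × sin 23° / sin 38°
V₂ = 46.0 × 0.3907/0.6157 = 29.2 m s⁻¹

29.2 m s⁻¹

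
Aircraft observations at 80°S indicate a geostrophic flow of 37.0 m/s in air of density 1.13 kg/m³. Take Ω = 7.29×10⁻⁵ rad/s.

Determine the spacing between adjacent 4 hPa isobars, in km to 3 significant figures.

Coriolis parameter at 80°S:
f = 2Ω sin φ = 2 × 7.29×10⁻⁵ × sin 80° = 1.44×10⁻⁴ s⁻¹
Geostrophic balance rearranged: |∂P/∂n| = f ρ V_g
|∂P/∂n| = 1.44×10⁻⁴ × 1.13 × 37.0 = 6.00×10⁻³ Pa/m
Isobar spacing: Δn = ΔP/|∂P/∂n| = 400 Pa / 6.00×10⁻³ Pa/m = 66630 m ≈ 66.6 km

66.6 km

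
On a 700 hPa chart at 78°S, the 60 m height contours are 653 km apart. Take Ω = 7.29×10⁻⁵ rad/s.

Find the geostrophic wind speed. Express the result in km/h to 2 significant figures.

23 km/h

Coriolis parameter at 78°S:
f = 2Ω sin φ = 2 × 7.29×10⁻⁵ × sin 78° = 1.43×10⁻⁴ s⁻¹
Height gradient: |∂Z/∂n| = 60 m / 653000 m = 9.19×10⁻⁵
On a pressure surface, geostrophic balance gives V_g = (g/f)|∂Z/∂n|:
V_g = 9.81 × 9.19×10⁻⁵ / 1.43×10⁻⁴ = 6.32 m/s
Converting: 6.32 m/s × 3.6 = 23 km/h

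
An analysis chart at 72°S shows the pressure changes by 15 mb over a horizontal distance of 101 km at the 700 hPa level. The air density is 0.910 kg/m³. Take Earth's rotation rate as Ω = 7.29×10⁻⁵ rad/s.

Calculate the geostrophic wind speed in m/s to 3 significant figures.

118 m/s

Coriolis parameter at 72°S:
f = 2Ω sin φ = 2 × 7.29×10⁻⁵ × sin 72° = 1.39×10⁻⁴ s⁻¹
Pressure gradient: |∂P/∂n| = 1500 Pa / 101000 m = 1.49×10⁻² Pa/m
Geostrophic balance (pressure-gradient force = Coriolis force):
V_g = (1/(fρ)) |∂P/∂n| = 1.49×10⁻² / (1.39×10⁻⁴ × 0.910) = 118 m/s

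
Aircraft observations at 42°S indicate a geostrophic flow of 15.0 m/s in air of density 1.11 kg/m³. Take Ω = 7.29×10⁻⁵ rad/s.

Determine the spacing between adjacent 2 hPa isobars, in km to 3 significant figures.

Coriolis parameter at 42°S:
f = 2Ω sin φ = 2 × 7.29×10⁻⁵ × sin 42° = 9.76×10⁻⁵ s⁻¹
Geostrophic balance rearranged: |∂P/∂n| = f ρ V_g
|∂P/∂n| = 9.76×10⁻⁵ × 1.11 × 15.0 = 1.62×10⁻³ Pa/m
Isobar spacing: Δn = ΔP/|∂P/∂n| = 200 Pa / 1.62×10⁻³ Pa/m = 123125 m ≈ 123 km

123 km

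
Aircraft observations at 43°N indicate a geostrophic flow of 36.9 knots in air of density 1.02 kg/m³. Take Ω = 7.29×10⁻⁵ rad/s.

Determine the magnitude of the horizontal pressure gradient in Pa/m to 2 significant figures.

1.9×10⁻³ Pa/m

Coriolis parameter at 43°N:
f = 2Ω sin φ = 2 × 7.29×10⁻⁵ × sin 43° = 9.94×10⁻⁵ s⁻¹
Wind speed in SI: 36.9 knots = 19.0 m/s
Geostrophic balance rearranged: |∂P/∂n| = f ρ V_g
|∂P/∂n| = 9.94×10⁻⁵ × 1.02 × 19.0 = 1.93×10⁻³ Pa/m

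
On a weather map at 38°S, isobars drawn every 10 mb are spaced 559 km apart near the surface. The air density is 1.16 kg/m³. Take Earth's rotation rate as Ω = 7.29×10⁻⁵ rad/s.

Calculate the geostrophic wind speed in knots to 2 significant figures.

Coriolis parameter at 38°S:
f = 2Ω sin φ = 2 × 7.29×10⁻⁵ × sin 38° = 8.98×10⁻⁵ s⁻¹
Pressure gradient: |∂P/∂n| = 1000 Pa / 559000 m = 1.79×10⁻³ Pa/m
Geostrophic balance (pressure-gradient force = Coriolis force):
V_g = (1/(fρ)) |∂P/∂n| = 1.79×10⁻³ / (8.98×10⁻⁵ × 1.16) = 17.2 m/s
Converting: 17.2 m/s × 1.944 = 33 knots

33 knots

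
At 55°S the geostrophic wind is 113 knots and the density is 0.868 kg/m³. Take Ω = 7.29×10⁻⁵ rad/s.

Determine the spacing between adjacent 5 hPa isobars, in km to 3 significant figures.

Coriolis parameter at 55°S:
f = 2Ω sin φ = 2 × 7.29×10⁻⁵ × sin 55° = 1.19×10⁻⁴ s⁻¹
Wind speed in SI: 113 knots = 58.1 m/s
Geostrophic balance rearranged: |∂P/∂n| = f ρ V_g
|∂P/∂n| = 1.19×10⁻⁴ × 0.868 × 58.1 = 6.03×10⁻³ Pa/m
Isobar spacing: Δn = ΔP/|∂P/∂n| = 500 Pa / 6.03×10⁻³ Pa/m = 82968 m ≈ 83.0 km

83.0 km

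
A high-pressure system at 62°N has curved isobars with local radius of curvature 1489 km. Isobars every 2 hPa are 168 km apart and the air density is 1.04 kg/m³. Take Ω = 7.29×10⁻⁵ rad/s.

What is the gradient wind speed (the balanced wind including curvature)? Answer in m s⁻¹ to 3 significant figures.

Coriolis parameter at 62°N:
f = 2Ω sin φ = 2 × 7.29×10⁻⁵ × sin 62° = 1.29×10⁻⁴ s⁻¹
Pressure gradient: |∂P/∂n| = 200 Pa / 168000 m = 1.19×10⁻³ Pa/m
Geostrophic speed: V_g = |∂P/∂n|/(fρ) = 1.19×10⁻³/(1.29×10⁻⁴ × 1.04) = 8.89 m/s
Around a high, pressure-gradient force acts outward with centrifugal, so Coriolis balances both:
fV = (1/ρ)|∂P/∂n| + V²/R  →  V² − fR·V + fR·V_g = 0
With fR = 1.29×10⁻⁴ × 1489×10³ m = 192 m/s:
V = [fR − √((fR)² − 4 fR V_g)]/2 = [192 − √(192² − 4×192×8.89)]/2 = 9.35 m/s
Supergeostrophic (V > V_g = 8.89 m/s), as expected around a high.

9.35 m s⁻¹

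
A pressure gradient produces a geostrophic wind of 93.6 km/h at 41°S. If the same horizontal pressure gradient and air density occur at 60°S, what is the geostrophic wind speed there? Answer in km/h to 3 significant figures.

With the same pressure gradient and density, V_g ∝ 1/f ∝ 1/sin φ.
V₂ = V₁ · sin φ₁ / sin φ₂ = 93.6 × sin 41° / sin 60°
V₂ = 93.6 × 0.6561/0.8660 = 70.9 km/h

70.9 km/h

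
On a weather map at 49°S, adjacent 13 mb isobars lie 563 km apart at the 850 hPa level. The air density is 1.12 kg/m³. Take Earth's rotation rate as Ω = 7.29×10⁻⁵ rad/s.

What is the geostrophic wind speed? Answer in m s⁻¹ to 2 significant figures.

19 m s⁻¹

Coriolis parameter at 49°S:
f = 2Ω sin φ = 2 × 7.29×10⁻⁵ × sin 49° = 1.10×10⁻⁴ s⁻¹
Pressure gradient: |∂P/∂n| = 1300 Pa / 563000 m = 2.31×10⁻³ Pa/m
Geostrophic balance (pressure-gradient force = Coriolis force):
V_g = (1/(fρ)) |∂P/∂n| = 2.31×10⁻³ / (1.10×10⁻⁴ × 1.12) = 18.7 m/s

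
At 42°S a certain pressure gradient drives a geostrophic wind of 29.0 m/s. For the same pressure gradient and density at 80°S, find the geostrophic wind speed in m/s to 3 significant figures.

19.7 m/s

With the same pressure gradient and density, V_g ∝ 1/f ∝ 1/sin φ.
V₂ = V₁ · sin φ₁ / sin φ₂ = 29.0 × sin 42° / sin 80°
V₂ = 29.0 × 0.6691/0.9848 = 19.7 m/s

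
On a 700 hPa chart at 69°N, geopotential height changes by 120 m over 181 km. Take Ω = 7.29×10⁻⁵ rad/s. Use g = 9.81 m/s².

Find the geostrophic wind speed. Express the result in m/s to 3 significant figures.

47.8 m/s

Coriolis parameter at 69°N:
f = 2Ω sin φ = 2 × 7.29×10⁻⁵ × sin 69° = 1.36×10⁻⁴ s⁻¹
Height gradient: |∂Z/∂n| = 120 m / 181000 m = 6.63×10⁻⁴
On a pressure surface, geostrophic balance gives V_g = (g/f)|∂Z/∂n|:
V_g = 9.81 × 6.63×10⁻⁴ / 1.36×10⁻⁴ = 47.8 m/s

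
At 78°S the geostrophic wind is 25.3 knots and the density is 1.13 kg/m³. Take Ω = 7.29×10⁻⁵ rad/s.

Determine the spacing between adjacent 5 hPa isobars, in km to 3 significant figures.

238 km

Coriolis parameter at 78°S:
f = 2Ω sin φ = 2 × 7.29×10⁻⁵ × sin 78° = 1.43×10⁻⁴ s⁻¹
Wind speed in SI: 25.3 knots = 13.0 m/s
Geostrophic balance rearranged: |∂P/∂n| = f ρ V_g
|∂P/∂n| = 1.43×10⁻⁴ × 1.13 × 13.0 = 2.10×10⁻³ Pa/m
Isobar spacing: Δn = ΔP/|∂P/∂n| = 500 Pa / 2.10×10⁻³ Pa/m = 238381 m ≈ 238 km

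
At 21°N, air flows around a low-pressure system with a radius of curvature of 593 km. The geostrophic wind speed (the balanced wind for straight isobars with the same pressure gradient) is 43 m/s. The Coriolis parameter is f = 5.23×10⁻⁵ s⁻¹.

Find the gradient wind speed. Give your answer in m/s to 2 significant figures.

24 m/s

Around a low, centrifugal force acts outward with Coriolis, so pressure-gradient force balances both:
(1/ρ)|∂P/∂n| = fV + V²/R  →  V² + fR·V − fR·V_g = 0
With fR = 5.23×10⁻⁵ × 593×10³ m = 31.0 m/s:
V = [−fR + √((fR)² + 4 fR V_g)]/2 = [−31.0 + √(31.0² + 4×31.0×43)]/2 = 24.2 m/s
Subgeostrophic (V < V_g = 43 m/s), as expected around a low.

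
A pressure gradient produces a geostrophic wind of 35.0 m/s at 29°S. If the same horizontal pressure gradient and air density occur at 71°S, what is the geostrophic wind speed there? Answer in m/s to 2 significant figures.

18 m/s

With the same pressure gradient and density, V_g ∝ 1/f ∝ 1/sin φ.
V₂ = V₁ · sin φ₁ / sin φ₂ = 35.0 × sin 29° / sin 71°
V₂ = 35.0 × 0.4848/0.9455 = 18 m/s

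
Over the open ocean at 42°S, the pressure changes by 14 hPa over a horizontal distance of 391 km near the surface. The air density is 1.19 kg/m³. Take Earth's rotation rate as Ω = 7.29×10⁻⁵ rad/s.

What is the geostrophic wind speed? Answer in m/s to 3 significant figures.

Coriolis parameter at 42°S:
f = 2Ω sin φ = 2 × 7.29×10⁻⁵ × sin 42° = 9.76×10⁻⁵ s⁻¹
Pressure gradient: |∂P/∂n| = 1400 Pa / 391000 m = 3.58×10⁻³ Pa/m
Geostrophic balance (pressure-gradient force = Coriolis force):
V_g = (1/(fρ)) |∂P/∂n| = 3.58×10⁻³ / (9.76×10⁻⁵ × 1.19) = 30.8 m/s

30.8 m/s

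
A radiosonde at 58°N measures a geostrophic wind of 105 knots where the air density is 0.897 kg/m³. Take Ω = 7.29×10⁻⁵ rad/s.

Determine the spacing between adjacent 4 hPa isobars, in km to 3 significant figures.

Coriolis parameter at 58°N:
f = 2Ω sin φ = 2 × 7.29×10⁻⁵ × sin 58° = 1.24×10⁻⁴ s⁻¹
Wind speed in SI: 105 knots = 54.0 m/s
Geostrophic balance rearranged: |∂P/∂n| = f ρ V_g
|∂P/∂n| = 1.24×10⁻⁴ × 0.897 × 54.0 = 5.99×10⁻³ Pa/m
Isobar spacing: Δn = ΔP/|∂P/∂n| = 400 Pa / 5.99×10⁻³ Pa/m = 66767 m ≈ 66.8 km

66.8 km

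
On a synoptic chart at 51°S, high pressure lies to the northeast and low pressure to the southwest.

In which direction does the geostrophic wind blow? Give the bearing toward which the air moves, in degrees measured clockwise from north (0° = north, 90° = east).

135°

The pressure-gradient force points toward the southwest (bearing 225°).
Geostrophic balance: in the Southern Hemisphere the Coriolis force deflects motion to the left, so the geostrophic wind blows 90° to the left of the pressure-gradient force (low pressure on the right).
Rotating 225° by 90° counterclockwise gives 135° — the wind blows toward the southeast.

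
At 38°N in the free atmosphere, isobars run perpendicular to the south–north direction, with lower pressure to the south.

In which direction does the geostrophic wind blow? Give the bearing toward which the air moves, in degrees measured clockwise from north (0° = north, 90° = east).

The pressure-gradient force points toward the south (bearing 180°).
Geostrophic balance: in the Northern Hemisphere the Coriolis force deflects motion to the right, so the geostrophic wind blows 90° to the right of the pressure-gradient force (low pressure on the left).
Rotating 180° by 90° clockwise gives 270° — the wind blows toward the west.

270°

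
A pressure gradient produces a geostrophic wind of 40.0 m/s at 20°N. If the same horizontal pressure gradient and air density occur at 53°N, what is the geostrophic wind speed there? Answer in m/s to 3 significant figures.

17.1 m/s

With the same pressure gradient and density, V_g ∝ 1/f ∝ 1/sin φ.
V₂ = V₁ · sin φ₁ / sin φ₂ = 40.0 × sin 20° / sin 53°
V₂ = 40.0 × 0.3420/0.7986 = 17.1 m/s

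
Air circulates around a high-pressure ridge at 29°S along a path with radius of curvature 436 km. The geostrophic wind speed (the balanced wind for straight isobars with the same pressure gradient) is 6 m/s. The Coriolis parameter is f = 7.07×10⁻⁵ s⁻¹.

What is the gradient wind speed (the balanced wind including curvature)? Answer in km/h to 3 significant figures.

29.4 km/h

Around a high, pressure-gradient force acts outward with centrifugal, so Coriolis balances both:
fV = (1/ρ)|∂P/∂n| + V²/R  →  V² − fR·V + fR·V_g = 0
With fR = 7.07×10⁻⁵ × 436×10³ m = 30.8 m/s:
V = [fR − √((fR)² − 4 fR V_g)]/2 = [30.8 − √(30.8² − 4×30.8×6)]/2 = 8.16 m/s
Supergeostrophic (V > V_g = 6 m/s), as expected around a high.
Converting: 8.16 m/s × 3.6 = 29.4 km/h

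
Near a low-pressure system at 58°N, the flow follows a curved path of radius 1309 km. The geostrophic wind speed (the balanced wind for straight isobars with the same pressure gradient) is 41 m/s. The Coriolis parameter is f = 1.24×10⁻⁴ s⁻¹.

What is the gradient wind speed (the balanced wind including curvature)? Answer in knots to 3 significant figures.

Around a low, centrifugal force acts outward with Coriolis, so pressure-gradient force balances both:
(1/ρ)|∂P/∂n| = fV + V²/R  →  V² + fR·V − fR·V_g = 0
With fR = 1.24×10⁻⁴ × 1309×10³ m = 162 m/s:
V = [−fR + √((fR)² + 4 fR V_g)]/2 = [−162 + √(162² + 4×162×41)]/2 = 33.9 m/s
Subgeostrophic (V < V_g = 41 m/s), as expected around a low.
Converting: 33.9 m/s × 1.944 = 65.9 knots

65.9 knots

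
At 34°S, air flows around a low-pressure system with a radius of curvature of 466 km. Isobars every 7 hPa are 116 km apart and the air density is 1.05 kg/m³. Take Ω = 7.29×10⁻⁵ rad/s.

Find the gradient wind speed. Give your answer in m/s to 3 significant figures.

Coriolis parameter at 34°S:
f = 2Ω sin φ = 2 × 7.29×10⁻⁵ × sin 34° = 8.15×10⁻⁵ s⁻¹
Pressure gradient: |∂P/∂n| = 700 Pa / 116000 m = 6.03×10⁻³ Pa/m
Geostrophic speed: V_g = |∂P/∂n|/(fρ) = 6.03×10⁻³/(8.15×10⁻⁵ × 1.05) = 70.5 m/s
Around a low, centrifugal force acts outward with Coriolis, so pressure-gradient force balances both:
(1/ρ)|∂P/∂n| = fV + V²/R  →  V² + fR·V − fR·V_g = 0
With fR = 8.15×10⁻⁵ × 466×10³ m = 38.0 m/s:
V = [−fR + √((fR)² + 4 fR V_g)]/2 = [−38.0 + √(38.0² + 4×38.0×70.5)]/2 = 36.1 m/s
Subgeostrophic (V < V_g = 70.5 m/s), as expected around a low.

36.1 m/s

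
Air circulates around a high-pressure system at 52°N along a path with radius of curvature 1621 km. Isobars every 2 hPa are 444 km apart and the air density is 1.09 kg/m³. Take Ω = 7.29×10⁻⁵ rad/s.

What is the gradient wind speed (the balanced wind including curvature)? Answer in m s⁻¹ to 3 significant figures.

3.67 m s⁻¹

Coriolis parameter at 52°N:
f = 2Ω sin φ = 2 × 7.29×10⁻⁵ × sin 52° = 1.15×10⁻⁴ s⁻¹
Pressure gradient: |∂P/∂n| = 200 Pa / 444000 m = 4.50×10⁻⁴ Pa/m
Geostrophic speed: V_g = |∂P/∂n|/(fρ) = 4.50×10⁻⁴/(1.15×10⁻⁴ × 1.09) = 3.60 m/s
Around a high, pressure-gradient force acts outward with centrifugal, so Coriolis balances both:
fV = (1/ρ)|∂P/∂n| + V²/R  →  V² − fR·V + fR·V_g = 0
With fR = 1.15×10⁻⁴ × 1621×10³ m = 186 m/s:
V = [fR − √((fR)² − 4 fR V_g)]/2 = [186 − √(186² − 4×186×3.6)]/2 = 3.67 m/s
Supergeostrophic (V > V_g = 3.6 m/s), as expected around a high.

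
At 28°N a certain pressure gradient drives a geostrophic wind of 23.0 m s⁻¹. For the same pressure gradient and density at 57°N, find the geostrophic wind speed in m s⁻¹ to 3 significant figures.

12.9 m s⁻¹

With the same pressure gradient and density, V_g ∝ 1/f ∝ 1/sin φ.
V₂ = V₁ · sin φ₁ / sin φ₂ = 23.0 × sin 28° / sin 57°
V₂ = 23.0 × 0.4695/0.8387 = 12.9 m s⁻¹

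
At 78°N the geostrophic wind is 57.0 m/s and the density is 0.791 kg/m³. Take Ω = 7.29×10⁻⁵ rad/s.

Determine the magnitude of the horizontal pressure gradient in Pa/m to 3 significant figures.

6.43×10⁻³ Pa/m

Coriolis parameter at 78°N:
f = 2Ω sin φ = 2 × 7.29×10⁻⁵ × sin 78° = 1.43×10⁻⁴ s⁻¹
Geostrophic balance rearranged: |∂P/∂n| = f ρ V_g
|∂P/∂n| = 1.43×10⁻⁴ × 0.791 × 57.0 = 6.43×10⁻³ Pa/m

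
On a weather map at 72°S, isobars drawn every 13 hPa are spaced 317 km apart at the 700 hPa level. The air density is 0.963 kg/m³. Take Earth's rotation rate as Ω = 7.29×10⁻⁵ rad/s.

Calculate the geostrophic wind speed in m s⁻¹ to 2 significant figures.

31 m s⁻¹

Coriolis parameter at 72°S:
f = 2Ω sin φ = 2 × 7.29×10⁻⁵ × sin 72° = 1.39×10⁻⁴ s⁻¹
Pressure gradient: |∂P/∂n| = 1300 Pa / 317000 m = 4.10×10⁻³ Pa/m
Geostrophic balance (pressure-gradient force = Coriolis force):
V_g = (1/(fρ)) |∂P/∂n| = 4.10×10⁻³ / (1.39×10⁻⁴ × 0.963) = 30.7 m/s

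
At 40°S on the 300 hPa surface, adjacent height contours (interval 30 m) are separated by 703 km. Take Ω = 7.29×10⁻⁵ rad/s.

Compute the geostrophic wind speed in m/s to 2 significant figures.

Coriolis parameter at 40°S:
f = 2Ω sin φ = 2 × 7.29×10⁻⁵ × sin 40° = 9.37×10⁻⁵ s⁻¹
Height gradient: |∂Z/∂n| = 30 m / 703000 m = 4.27×10⁻⁵
On a pressure surface, geostrophic balance gives V_g = (g/f)|∂Z/∂n|:
V_g = 9.81 × 4.27×10⁻⁵ / 9.37×10⁻⁵ = 4.47 m/s

4.5 m/s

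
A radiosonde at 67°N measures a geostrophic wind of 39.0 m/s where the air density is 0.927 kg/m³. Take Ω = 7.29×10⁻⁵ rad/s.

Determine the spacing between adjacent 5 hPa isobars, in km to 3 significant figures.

103 km

Coriolis parameter at 67°N:
f = 2Ω sin φ = 2 × 7.29×10⁻⁵ × sin 67° = 1.34×10⁻⁴ s⁻¹
Geostrophic balance rearranged: |∂P/∂n| = f ρ V_g
|∂P/∂n| = 1.34×10⁻⁴ × 0.927 × 39.0 = 4.85×10⁻³ Pa/m
Isobar spacing: Δn = ΔP/|∂P/∂n| = 500 Pa / 4.85×10⁻³ Pa/m = 103049 m ≈ 103 km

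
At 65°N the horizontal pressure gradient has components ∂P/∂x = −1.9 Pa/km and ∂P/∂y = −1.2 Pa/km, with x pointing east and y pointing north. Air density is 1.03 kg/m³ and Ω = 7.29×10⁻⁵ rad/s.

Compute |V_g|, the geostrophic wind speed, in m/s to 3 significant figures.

16.5 m/s

Coriolis parameter at 65°N:
f = 2Ω sin φ = 2 × 7.29×10⁻⁵ × sin 65° = 1.32×10⁻⁴ s⁻¹
Component geostrophic relations (x east, y north):
u_g = −(1/(fρ)) ∂P/∂y,  v_g = (1/(fρ)) ∂P/∂x
u_g = −(−1.2×10⁻³)/(1.32×10⁻⁴ × 1.03) = 8.82 m/s;  v_g = (−1.9×10⁻³)/(1.32×10⁻⁴ × 1.03) = −14.0 m/s
|V_g| = √(u_g² + v_g²) = 16.5 m/s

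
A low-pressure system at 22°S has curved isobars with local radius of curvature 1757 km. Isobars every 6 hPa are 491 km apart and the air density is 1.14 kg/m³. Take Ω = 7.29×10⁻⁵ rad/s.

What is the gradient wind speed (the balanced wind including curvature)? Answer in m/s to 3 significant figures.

16.7 m/s

Coriolis parameter at 22°S:
f = 2Ω sin φ = 2 × 7.29×10⁻⁵ × sin 22° = 5.46×10⁻⁵ s⁻¹
Pressure gradient: |∂P/∂n| = 600 Pa / 491000 m = 1.22×10⁻³ Pa/m
Geostrophic speed: V_g = |∂P/∂n|/(fρ) = 1.22×10⁻³/(5.46×10⁻⁵ × 1.14) = 19.6 m/s
Around a low, centrifugal force acts outward with Coriolis, so pressure-gradient force balances both:
(1/ρ)|∂P/∂n| = fV + V²/R  →  V² + fR·V − fR·V_g = 0
With fR = 5.46×10⁻⁵ × 1757×10³ m = 96.0 m/s:
V = [−fR + √((fR)² + 4 fR V_g)]/2 = [−96.0 + √(96.0² + 4×96.0×19.6)]/2 = 16.7 m/s
Subgeostrophic (V < V_g = 19.6 m/s), as expected around a low.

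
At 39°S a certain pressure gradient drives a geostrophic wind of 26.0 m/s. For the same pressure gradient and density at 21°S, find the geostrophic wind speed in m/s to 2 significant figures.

46 m/s

With the same pressure gradient and density, V_g ∝ 1/f ∝ 1/sin φ.
V₂ = V₁ · sin φ₁ / sin φ₂ = 26.0 × sin 39° / sin 21°
V₂ = 26.0 × 0.6293/0.3584 = 46 m/s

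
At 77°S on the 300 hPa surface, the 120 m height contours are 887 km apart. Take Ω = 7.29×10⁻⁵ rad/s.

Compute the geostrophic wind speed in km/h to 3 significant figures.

Coriolis parameter at 77°S:
f = 2Ω sin φ = 2 × 7.29×10⁻⁵ × sin 77° = 1.42×10⁻⁴ s⁻¹
Height gradient: |∂Z/∂n| = 120 m / 887000 m = 1.35×10⁻⁴
On a pressure surface, geostrophic balance gives V_g = (g/f)|∂Z/∂n|:
V_g = 9.81 × 1.35×10⁻⁴ / 1.42×10⁻⁴ = 9.34 m/s
Converting: 9.34 m/s × 3.6 = 33.6 km/h

33.6 km/h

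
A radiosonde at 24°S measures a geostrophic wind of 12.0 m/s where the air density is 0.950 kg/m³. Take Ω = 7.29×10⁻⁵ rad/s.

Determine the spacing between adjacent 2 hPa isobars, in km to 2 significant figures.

Coriolis parameter at 24°S:
f = 2Ω sin φ = 2 × 7.29×10⁻⁵ × sin 24° = 5.93×10⁻⁵ s⁻¹
Geostrophic balance rearranged: |∂P/∂n| = f ρ V_g
|∂P/∂n| = 5.93×10⁻⁵ × 0.950 × 12.0 = 6.76×10⁻⁴ Pa/m
Isobar spacing: Δn = ΔP/|∂P/∂n| = 200 Pa / 6.76×10⁻⁴ Pa/m = 295838 m ≈ 300 km

300 km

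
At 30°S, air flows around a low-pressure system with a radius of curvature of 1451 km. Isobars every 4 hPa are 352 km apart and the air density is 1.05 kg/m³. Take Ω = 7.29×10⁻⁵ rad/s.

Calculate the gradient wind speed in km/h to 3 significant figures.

47.5 km/h

Coriolis parameter at 30°S:
f = 2Ω sin φ = 2 × 7.29×10⁻⁵ × sin 30° = 7.29×10⁻⁵ s⁻¹
Pressure gradient: |∂P/∂n| = 400 Pa / 352000 m = 1.14×10⁻³ Pa/m
Geostrophic speed: V_g = |∂P/∂n|/(fρ) = 1.14×10⁻³/(7.29×10⁻⁵ × 1.05) = 14.8 m/s
Around a low, centrifugal force acts outward with Coriolis, so pressure-gradient force balances both:
(1/ρ)|∂P/∂n| = fV + V²/R  →  V² + fR·V − fR·V_g = 0
With fR = 7.29×10⁻⁵ × 1451×10³ m = 106 m/s:
V = [−fR + √((fR)² + 4 fR V_g)]/2 = [−106 + √(106² + 4×106×14.8)]/2 = 13.2 m/s
Subgeostrophic (V < V_g = 14.8 m/s), as expected around a low.
Converting: 13.2 m/s × 3.6 = 47.5 km/h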